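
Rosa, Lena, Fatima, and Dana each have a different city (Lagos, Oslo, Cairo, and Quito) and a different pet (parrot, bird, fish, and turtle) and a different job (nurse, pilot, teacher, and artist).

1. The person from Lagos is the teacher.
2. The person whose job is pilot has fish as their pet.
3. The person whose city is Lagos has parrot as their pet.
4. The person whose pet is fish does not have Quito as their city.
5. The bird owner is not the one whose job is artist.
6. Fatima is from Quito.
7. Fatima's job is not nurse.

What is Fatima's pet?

turtle

With clues 1–6, fish and parrot are impossible for Fatima's pet.
With clues 1–7, bird is impossible for Fatima's pet.
That leaves turtle.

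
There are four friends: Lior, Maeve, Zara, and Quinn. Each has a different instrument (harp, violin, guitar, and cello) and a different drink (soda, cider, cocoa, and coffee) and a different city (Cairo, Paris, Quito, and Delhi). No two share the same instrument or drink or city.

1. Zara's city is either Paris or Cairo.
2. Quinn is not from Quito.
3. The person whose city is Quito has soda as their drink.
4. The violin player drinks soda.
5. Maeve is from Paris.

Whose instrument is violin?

Lior

With clues 1–4, Quinn and Zara are impossible for the one with instrument violin.
With clues 1–5, Maeve is impossible for the one with instrument violin.
That leaves Lior.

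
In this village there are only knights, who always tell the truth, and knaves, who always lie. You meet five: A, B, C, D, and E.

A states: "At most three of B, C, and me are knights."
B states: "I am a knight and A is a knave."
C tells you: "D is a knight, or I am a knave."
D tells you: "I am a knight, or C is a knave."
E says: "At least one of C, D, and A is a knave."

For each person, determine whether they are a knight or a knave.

A: knight, B: knave, C: knight, D: knight, E: knave

Regardless of anyone's role, A's statement is true, so A is a knight.
With that fixed, B's statement is false, so B is a knave.
Consider C. Suppose C is a knave.
Then C's own statement would have to be false, but it can't be — contradiction.
So C is a knight.
Consider D. Suppose D is a knave.
Then C's statement comes out false, contradicting C being a knight.
So D is a knight.
With that fixed, E's statement is false, so E is a knave.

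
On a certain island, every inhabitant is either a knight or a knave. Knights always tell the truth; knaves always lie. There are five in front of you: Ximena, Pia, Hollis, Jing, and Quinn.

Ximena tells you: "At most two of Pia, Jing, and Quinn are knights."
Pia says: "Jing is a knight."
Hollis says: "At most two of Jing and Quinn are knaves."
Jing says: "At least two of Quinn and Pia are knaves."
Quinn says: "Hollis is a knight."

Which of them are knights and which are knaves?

Regardless of anyone's role, Hollis's statement is true, so Hollis is a knight.
With that fixed, Quinn's statement is true, so Quinn is a knight.
With that fixed, Jing's statement is false, so Jing is a knave.
With that fixed, Ximena's statement is true, so Ximena is a knight.
With that fixed, Pia's statement is false, so Pia is a knave.

Ximena: knight, Pia: knave, Hollis: knight, Jing: knave, Quinn: knight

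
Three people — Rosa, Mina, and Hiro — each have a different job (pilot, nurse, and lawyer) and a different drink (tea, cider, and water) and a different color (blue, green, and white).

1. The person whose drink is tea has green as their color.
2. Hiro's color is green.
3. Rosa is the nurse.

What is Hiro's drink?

With clues 1–2, cider and water are impossible for Hiro's drink.
That leaves tea.

tea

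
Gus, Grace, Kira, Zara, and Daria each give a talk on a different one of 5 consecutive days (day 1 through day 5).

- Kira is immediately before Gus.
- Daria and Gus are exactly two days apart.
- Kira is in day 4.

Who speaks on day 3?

Daria

With clues 1–3, Grace, Gus, Kira, and Zara are ruled out for day 3.
So day 3 is Daria.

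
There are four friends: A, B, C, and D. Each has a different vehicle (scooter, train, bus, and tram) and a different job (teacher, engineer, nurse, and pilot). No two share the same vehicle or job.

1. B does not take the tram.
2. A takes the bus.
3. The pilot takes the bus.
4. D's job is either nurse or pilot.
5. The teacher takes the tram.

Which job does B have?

engineer

With clues 1–3, pilot is impossible for B's job.
With clues 1–4, nurse is impossible for B's job.
With clues 1–5, teacher is impossible for B's job.
That leaves engineer.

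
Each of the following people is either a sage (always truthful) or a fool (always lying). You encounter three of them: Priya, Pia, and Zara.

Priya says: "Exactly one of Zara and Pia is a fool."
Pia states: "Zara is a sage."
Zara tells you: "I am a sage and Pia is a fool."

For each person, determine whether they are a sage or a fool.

Consider Priya. Suppose Priya is a sage.
Then no assignment of the remaining roles makes every statement match its speaker's type — contradiction.
So Priya is a fool.
Consider Pia. Suppose Pia is a sage.
Then no assignment of the remaining roles makes every statement match its speaker's type — contradiction.
So Pia is a fool.
Consider Zara. Suppose Zara is a sage.
Then Priya's statement comes out true, contradicting Priya being a fool.
So Zara is a fool.

Priya: fool, Pia: fool, Zara: fool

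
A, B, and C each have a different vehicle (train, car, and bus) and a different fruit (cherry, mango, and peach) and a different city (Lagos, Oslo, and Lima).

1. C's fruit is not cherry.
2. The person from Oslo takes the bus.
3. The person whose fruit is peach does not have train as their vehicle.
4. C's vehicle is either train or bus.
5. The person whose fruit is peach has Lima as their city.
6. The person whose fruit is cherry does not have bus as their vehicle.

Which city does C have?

Oslo

With clues 1–5, Lima is impossible for C's city.
With clues 1–6, Lagos is impossible for C's city.
That leaves Oslo.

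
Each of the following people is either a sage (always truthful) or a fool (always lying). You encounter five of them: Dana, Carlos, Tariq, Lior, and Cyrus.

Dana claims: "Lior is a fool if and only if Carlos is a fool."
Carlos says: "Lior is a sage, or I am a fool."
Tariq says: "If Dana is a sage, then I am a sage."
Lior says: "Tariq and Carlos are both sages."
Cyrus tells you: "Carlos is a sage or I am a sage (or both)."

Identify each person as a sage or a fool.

Consider Dana. Suppose Dana is a fool.
Then no assignment of the remaining roles makes every statement match its speaker's type — contradiction.
So Dana is a sage.
Consider Carlos. Suppose Carlos is a fool.
Then Carlos's own statement would have to be false, but it can't be — contradiction.
So Carlos is a sage.
With that fixed, Cyrus's statement is true, so Cyrus is a sage.
Consider Tariq. Suppose Tariq is a fool.
Then no assignment of the remaining roles makes every statement match its speaker's type — contradiction.
So Tariq is a sage.
With that fixed, Lior's statement is true, so Lior is a sage.

Dana: sage, Carlos: sage, Tariq: sage, Lior: sage, Cyrus: sage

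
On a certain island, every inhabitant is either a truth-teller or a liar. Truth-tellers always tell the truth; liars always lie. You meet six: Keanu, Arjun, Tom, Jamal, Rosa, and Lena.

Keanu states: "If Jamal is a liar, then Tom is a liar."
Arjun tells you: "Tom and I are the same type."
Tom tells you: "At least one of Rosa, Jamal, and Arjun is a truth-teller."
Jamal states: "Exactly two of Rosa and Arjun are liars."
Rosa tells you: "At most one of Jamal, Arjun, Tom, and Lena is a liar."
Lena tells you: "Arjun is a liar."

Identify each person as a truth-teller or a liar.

Keanu: liar, Arjun: truth-teller, Tom: truth-teller, Jamal: liar, Rosa: liar, Lena: liar

Consider Keanu. Suppose Keanu is a truth-teller.
Then no assignment of the remaining roles makes every statement match its speaker's type — contradiction.
So Keanu is a liar.
Consider Arjun. Suppose Arjun is a liar.
Then no assignment of the remaining roles makes every statement match its speaker's type — contradiction.
So Arjun is a truth-teller.
With that fixed, Tom's statement is true, so Tom is a truth-teller.
With that fixed, Jamal's statement is false, so Jamal is a liar.
With that fixed, Lena's statement is false, so Lena is a liar.
With that fixed, Rosa's statement is false, so Rosa is a liar.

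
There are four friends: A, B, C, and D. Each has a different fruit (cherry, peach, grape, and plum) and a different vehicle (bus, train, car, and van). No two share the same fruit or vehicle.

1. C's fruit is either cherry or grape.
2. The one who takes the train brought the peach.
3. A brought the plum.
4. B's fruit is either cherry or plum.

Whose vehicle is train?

With clues 1–2, C is impossible for the one with vehicle train.
With clues 1–3, A is impossible for the one with vehicle train.
With clues 1–4, B is impossible for the one with vehicle train.
That leaves D.

D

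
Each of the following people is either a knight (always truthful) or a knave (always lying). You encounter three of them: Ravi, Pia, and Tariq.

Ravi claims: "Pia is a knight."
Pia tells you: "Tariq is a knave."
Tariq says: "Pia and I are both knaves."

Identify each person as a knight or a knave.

Ravi: knight, Pia: knight, Tariq: knave

Consider Ravi. Suppose Ravi is a knave.
Then no assignment of the remaining roles makes every statement match its speaker's type — contradiction.
So Ravi is a knight.
Consider Pia. Suppose Pia is a knave.
Then Ravi's statement comes out false, contradicting Ravi being a knight.
So Pia is a knight.
With that fixed, Tariq's statement is false, so Tariq is a knave.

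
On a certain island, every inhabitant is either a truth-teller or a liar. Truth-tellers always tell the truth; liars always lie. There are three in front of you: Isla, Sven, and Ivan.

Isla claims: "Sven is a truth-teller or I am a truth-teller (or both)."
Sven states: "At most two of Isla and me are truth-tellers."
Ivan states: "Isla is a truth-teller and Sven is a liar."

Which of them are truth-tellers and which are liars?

Isla: truth-teller, Sven: truth-teller, Ivan: liar

Regardless of anyone's role, Sven's statement is true, so Sven is a truth-teller.
With that fixed, Ivan's statement is false, so Ivan is a liar.
With that fixed, Isla's statement is true, so Isla is a truth-teller.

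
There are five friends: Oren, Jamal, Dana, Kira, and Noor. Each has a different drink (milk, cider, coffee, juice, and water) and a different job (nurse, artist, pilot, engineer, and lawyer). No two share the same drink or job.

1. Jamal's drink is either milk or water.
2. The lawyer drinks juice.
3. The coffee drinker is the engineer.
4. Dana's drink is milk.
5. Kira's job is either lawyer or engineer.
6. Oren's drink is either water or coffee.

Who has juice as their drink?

Clue 1 rules out Jamal for the one with drink juice.
With clues 1–4, Dana is impossible for the one with drink juice.
With clues 1–6, Noor and Oren are impossible for the one with drink juice.
That leaves Kira.

Kira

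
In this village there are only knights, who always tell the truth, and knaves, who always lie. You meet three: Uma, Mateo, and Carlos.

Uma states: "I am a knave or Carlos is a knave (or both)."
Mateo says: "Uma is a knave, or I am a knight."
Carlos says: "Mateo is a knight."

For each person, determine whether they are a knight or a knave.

Consider Uma. Suppose Uma is a knave.
Then Uma's own statement would have to be false, but it can't be — contradiction.
So Uma is a knight.
Consider Mateo. Suppose Mateo is a knight.
Then no assignment of the remaining roles makes every statement match its speaker's type — contradiction.
So Mateo is a knave.
With that fixed, Carlos's statement is false, so Carlos is a knave.

Uma: knight, Mateo: knave, Carlos: knave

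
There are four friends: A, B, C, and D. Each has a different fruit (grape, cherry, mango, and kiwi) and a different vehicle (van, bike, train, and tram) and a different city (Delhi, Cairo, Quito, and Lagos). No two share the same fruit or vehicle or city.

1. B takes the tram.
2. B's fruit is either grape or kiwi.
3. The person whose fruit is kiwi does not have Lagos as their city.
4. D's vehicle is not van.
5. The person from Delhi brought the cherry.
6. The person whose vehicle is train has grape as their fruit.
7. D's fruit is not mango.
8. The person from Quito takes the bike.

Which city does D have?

With clues 1–8, Cairo, Delhi, and Quito are impossible for D's city.
That leaves Lagos.

Lagos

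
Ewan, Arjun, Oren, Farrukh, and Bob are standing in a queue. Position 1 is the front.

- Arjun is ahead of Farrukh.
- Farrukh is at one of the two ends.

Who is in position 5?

With clue 1, Arjun is ruled out for position 5.
With clues 1–2, Bob, Ewan, and Oren are ruled out for position 5.
So position 5 is Farrukh.

Farrukh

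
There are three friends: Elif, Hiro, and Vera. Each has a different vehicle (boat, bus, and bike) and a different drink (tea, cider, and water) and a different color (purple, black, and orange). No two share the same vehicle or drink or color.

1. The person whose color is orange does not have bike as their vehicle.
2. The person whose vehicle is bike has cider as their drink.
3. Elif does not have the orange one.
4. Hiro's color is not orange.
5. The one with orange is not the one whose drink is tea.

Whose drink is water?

With clues 1–5, Elif and Hiro are impossible for the one with drink water.
That leaves Vera.

Vera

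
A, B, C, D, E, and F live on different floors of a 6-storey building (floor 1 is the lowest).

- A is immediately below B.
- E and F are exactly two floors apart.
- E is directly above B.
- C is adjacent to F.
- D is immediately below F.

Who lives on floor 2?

B

With clues 1–3, C, D, E, and F are ruled out for floor 2.
With clues 1–5, A is ruled out for floor 2.
So floor 2 is B.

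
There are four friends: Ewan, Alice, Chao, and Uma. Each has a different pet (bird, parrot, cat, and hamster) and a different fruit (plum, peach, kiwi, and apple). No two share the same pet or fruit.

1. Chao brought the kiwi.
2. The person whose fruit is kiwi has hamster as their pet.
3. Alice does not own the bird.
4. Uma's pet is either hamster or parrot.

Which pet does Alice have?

With clues 1–2, hamster is impossible for Alice's pet.
With clues 1–3, bird is impossible for Alice's pet.
With clues 1–4, parrot is impossible for Alice's pet.
That leaves cat.

cat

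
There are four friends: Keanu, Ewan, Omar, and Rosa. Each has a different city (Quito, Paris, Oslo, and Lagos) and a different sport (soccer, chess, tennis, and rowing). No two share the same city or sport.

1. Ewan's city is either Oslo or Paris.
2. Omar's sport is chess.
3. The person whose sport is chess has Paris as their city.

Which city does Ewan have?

Oslo

Clue 1 rules out Lagos and Quito for Ewan's city.
With clues 1–3, Paris is impossible for Ewan's city.
That leaves Oslo.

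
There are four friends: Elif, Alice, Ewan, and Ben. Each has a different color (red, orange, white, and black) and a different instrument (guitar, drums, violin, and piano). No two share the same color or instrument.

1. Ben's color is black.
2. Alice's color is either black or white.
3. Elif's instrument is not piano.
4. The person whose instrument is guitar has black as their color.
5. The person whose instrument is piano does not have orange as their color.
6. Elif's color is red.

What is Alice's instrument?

With clues 1–4, guitar is impossible for Alice's instrument.
With clues 1–6, drums and violin are impossible for Alice's instrument.
That leaves piano.

piano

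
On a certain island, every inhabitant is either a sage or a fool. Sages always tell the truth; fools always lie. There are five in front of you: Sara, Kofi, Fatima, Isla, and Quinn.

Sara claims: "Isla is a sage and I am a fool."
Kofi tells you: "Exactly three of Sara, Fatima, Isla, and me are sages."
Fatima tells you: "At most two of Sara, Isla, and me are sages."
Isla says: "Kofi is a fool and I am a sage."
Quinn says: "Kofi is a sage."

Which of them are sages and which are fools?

Sara: fool, Kofi: fool, Fatima: sage, Isla: fool, Quinn: fool

Consider Sara. Suppose Sara is a sage.
Then Sara's own statement would have to be true, but it can't be — contradiction.
So Sara is a fool.
With that fixed, Fatima's statement is true, so Fatima is a sage.
Consider Kofi. Suppose Kofi is a sage.
Then no assignment of the remaining roles makes every statement match its speaker's type — contradiction.
So Kofi is a fool.
With that fixed, Quinn's statement is false, so Quinn is a fool.
Consider Isla. Suppose Isla is a sage.
Then Sara's statement comes out true, contradicting Sara being a fool.
So Isla is a fool.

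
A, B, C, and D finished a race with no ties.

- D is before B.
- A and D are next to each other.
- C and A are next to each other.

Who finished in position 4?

B

With clue 1, D is ruled out for place 4.
With clues 1–2, A is ruled out for place 4.
With clues 1–3, C is ruled out for place 4.
So place 4 is B.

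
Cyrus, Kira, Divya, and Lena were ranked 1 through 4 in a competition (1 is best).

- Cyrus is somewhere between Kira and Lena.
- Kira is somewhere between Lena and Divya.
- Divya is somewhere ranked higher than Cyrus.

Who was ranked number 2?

With clues 1–2, Divya and Lena are ruled out for rank 2.
With clues 1–3, Cyrus is ruled out for rank 2.
So rank 2 is Kira.

Kira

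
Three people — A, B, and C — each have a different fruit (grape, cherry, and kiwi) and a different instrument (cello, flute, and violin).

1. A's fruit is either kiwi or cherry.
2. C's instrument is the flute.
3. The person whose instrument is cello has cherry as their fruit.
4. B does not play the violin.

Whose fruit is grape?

C

Clue 1 rules out A for the one with fruit grape.
With clues 1–4, B is impossible for the one with fruit grape.
That leaves C.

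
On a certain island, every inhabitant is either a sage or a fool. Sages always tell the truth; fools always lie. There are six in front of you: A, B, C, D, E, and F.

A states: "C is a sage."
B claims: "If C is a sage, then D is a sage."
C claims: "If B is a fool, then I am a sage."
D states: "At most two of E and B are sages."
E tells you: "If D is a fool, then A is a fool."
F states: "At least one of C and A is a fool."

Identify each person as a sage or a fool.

A: sage, B: sage, C: sage, D: sage, E: sage, F: fool

Regardless of anyone's role, D's statement is true, so D is a sage.
With that fixed, E's statement is true, so E is a sage.
With that fixed, B's statement is true, so B is a sage.
With that fixed, C's statement is true, so C is a sage.
With that fixed, A's statement is true, so A is a sage.
With that fixed, F's statement is false, so F is a fool.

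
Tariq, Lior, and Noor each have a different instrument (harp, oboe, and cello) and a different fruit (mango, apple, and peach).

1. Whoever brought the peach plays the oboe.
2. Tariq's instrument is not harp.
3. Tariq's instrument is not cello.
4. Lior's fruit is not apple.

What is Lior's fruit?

With clues 1–3, peach is impossible for Lior's fruit.
With clues 1–4, apple is impossible for Lior's fruit.
That leaves mango.

mango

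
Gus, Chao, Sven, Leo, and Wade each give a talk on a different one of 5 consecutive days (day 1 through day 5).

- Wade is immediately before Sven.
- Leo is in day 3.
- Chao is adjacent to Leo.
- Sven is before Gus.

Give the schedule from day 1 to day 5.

Wade, Sven, Leo, Chao, Gus

From clue 1: Sven is in {2,3,4,5}.
From clues 1–2: Leo → day 3.
From clues 1–3: Gus is in {1,5}.
From clues 1–4: Wade → day 1, Sven → day 2, Chao → day 4, Gus → day 5.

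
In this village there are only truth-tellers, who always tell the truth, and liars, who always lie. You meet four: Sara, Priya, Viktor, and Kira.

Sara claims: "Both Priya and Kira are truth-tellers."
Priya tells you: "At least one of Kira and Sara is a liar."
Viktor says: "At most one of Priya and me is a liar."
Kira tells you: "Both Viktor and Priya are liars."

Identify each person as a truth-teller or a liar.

Consider Sara. Suppose Sara is a truth-teller.
Then no assignment of the remaining roles makes every statement match its speaker's type — contradiction.
So Sara is a liar.
With that fixed, Priya's statement is true, so Priya is a truth-teller.
With that fixed, Viktor's statement is true, so Viktor is a truth-teller.
With that fixed, Kira's statement is false, so Kira is a liar.

Sara: liar, Priya: truth-teller, Viktor: truth-teller, Kira: liar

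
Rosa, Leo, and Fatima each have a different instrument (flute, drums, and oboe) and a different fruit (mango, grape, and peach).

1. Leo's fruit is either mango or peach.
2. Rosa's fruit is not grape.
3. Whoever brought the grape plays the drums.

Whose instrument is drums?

Fatima

With clues 1–3, Leo and Rosa are impossible for the one with instrument drums.
That leaves Fatima.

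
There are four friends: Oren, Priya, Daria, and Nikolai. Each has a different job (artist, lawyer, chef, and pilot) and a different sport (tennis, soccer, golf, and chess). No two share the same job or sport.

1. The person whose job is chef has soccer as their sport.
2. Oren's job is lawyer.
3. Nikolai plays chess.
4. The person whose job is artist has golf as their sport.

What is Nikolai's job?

With clues 1–2, lawyer is impossible for Nikolai's job.
With clues 1–3, chef is impossible for Nikolai's job.
With clues 1–4, artist is impossible for Nikolai's job.
That leaves pilot.

pilot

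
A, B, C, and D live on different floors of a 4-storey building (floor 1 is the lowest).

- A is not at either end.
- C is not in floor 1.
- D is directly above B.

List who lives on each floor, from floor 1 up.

From clue 1: A is in {2,3}.
From clues 1–3: B → floor 1, D → floor 2, A → floor 3, C → floor 4.

B, D, A, C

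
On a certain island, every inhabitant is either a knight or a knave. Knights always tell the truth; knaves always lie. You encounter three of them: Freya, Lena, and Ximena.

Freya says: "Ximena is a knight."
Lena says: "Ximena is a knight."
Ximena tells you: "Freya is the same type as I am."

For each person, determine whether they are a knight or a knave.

Freya: knight, Lena: knight, Ximena: knight

Consider Freya. Suppose Freya is a knave.
Then whichever role Ximena has, Ximena's statement has the wrong truth value — contradiction.
So Freya is a knight.
Consider Lena. Suppose Lena is a knave.
Then no assignment of the remaining roles makes every statement match its speaker's type — contradiction.
So Lena is a knight.
Consider Ximena. Suppose Ximena is a knave.
Then Freya's statement comes out false, contradicting Freya being a knight.
So Ximena is a knight.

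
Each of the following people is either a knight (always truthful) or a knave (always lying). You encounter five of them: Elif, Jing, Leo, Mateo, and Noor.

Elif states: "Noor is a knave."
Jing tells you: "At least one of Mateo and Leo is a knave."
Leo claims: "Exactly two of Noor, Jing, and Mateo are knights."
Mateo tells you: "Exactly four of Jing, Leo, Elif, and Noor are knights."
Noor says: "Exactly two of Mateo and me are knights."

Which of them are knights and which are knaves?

Elif: knight, Jing: knight, Leo: knave, Mateo: knave, Noor: knave

Consider Elif. Suppose Elif is a knave.
Then no assignment of the remaining roles makes every statement match its speaker's type — contradiction.
So Elif is a knight.
Consider Jing. Suppose Jing is a knave.
Then no assignment of the remaining roles makes every statement match its speaker's type — contradiction.
So Jing is a knight.
Consider Leo. Suppose Leo is a knight.
Then no assignment of the remaining roles makes every statement match its speaker's type — contradiction.
So Leo is a knave.
With that fixed, Mateo's statement is false, so Mateo is a knave.
With that fixed, Noor's statement is false, so Noor is a knave.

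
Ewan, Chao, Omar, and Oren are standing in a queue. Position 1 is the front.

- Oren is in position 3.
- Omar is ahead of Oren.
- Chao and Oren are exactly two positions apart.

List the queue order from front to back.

Chao, Omar, Oren, Ewan

From clue 1: Oren → position 3.
From clues 1–2: Omar is in {1,2}.
From clues 1–3: Chao → position 1, Omar → position 2, Ewan → position 4.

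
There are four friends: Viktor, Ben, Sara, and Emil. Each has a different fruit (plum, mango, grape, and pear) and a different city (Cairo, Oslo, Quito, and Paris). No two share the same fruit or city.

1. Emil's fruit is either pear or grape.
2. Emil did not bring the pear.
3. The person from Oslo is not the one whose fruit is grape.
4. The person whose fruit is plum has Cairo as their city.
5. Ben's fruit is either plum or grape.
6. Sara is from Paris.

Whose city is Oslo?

Viktor

With clues 1–3, Emil is impossible for the one with city Oslo.
With clues 1–5, Ben is impossible for the one with city Oslo.
With clues 1–6, Sara is impossible for the one with city Oslo.
That leaves Viktor.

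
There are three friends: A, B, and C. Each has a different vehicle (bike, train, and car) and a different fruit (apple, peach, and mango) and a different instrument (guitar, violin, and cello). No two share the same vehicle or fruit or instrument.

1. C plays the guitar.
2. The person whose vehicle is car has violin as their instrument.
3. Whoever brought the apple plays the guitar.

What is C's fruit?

apple

With clues 1–3, mango and peach are impossible for C's fruit.
That leaves apple.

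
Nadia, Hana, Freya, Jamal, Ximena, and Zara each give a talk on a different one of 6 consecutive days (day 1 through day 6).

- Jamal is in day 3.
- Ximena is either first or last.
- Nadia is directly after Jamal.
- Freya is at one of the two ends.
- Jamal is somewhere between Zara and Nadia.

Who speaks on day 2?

With clue 1, Jamal is ruled out for day 2.
With clues 1–2, Ximena is ruled out for day 2.
With clues 1–3, Nadia is ruled out for day 2.
With clues 1–4, Freya is ruled out for day 2.
With clues 1–5, Hana is ruled out for day 2.
So day 2 is Zara.

Zara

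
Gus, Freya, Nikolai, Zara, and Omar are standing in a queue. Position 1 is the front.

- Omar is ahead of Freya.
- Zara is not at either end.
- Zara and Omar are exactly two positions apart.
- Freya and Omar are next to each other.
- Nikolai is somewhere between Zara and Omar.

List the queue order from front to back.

From clue 1: Freya is in {2,3,4,5}.
From clues 1–2: Zara is in {2,3,4}.
From clues 1–4: Freya is in {2,3,5}.
From clues 1–5: Gus → position 1, Zara → position 2, Nikolai → position 3, Omar → position 4, Freya → position 5.

Gus, Zara, Nikolai, Omar, Freya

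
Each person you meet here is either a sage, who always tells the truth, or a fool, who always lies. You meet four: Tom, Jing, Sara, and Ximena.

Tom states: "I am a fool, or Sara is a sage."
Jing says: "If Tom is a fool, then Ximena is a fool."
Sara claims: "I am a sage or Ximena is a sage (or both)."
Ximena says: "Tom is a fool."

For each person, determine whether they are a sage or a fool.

Consider Tom. Suppose Tom is a fool.
Then Tom's own statement would have to be false, but it can't be — contradiction.
So Tom is a sage.
With that fixed, Jing's statement is true, so Jing is a sage.
With that fixed, Ximena's statement is false, so Ximena is a fool.
Consider Sara. Suppose Sara is a fool.
Then Tom's statement comes out false, contradicting Tom being a sage.
So Sara is a sage.

Tom: sage, Jing: sage, Sara: sage, Ximena: fool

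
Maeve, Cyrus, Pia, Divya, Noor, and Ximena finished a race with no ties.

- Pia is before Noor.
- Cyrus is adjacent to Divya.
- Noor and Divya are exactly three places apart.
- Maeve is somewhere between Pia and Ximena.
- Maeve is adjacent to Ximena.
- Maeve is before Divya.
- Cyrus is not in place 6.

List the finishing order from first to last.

From clue 1: Pia is in {1,2,3,4,5}.
From clues 1–4: Pia is in {1,3,5}.
From clues 1–5: Cyrus is in {2,4,6}.
From clues 1–6: Maeve is in {2,3}.
From clues 1–7: Ximena → place 1, Maeve → place 2, Divya → place 3, Cyrus → place 4, Pia → place 5, Noor → place 6.

Ximena, Maeve, Divya, Cyrus, Pia, Noor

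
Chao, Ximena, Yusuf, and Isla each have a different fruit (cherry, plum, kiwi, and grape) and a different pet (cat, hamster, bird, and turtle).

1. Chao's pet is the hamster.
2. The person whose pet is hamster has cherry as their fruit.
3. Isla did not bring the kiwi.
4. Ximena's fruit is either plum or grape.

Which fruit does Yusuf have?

With clues 1–2, cherry is impossible for Yusuf's fruit.
With clues 1–4, grape and plum are impossible for Yusuf's fruit.
That leaves kiwi.

kiwi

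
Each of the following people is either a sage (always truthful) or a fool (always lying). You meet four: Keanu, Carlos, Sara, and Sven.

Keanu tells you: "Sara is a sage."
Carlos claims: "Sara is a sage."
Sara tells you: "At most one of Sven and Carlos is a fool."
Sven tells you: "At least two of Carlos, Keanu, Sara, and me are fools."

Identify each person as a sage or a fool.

Keanu: sage, Carlos: sage, Sara: sage, Sven: fool

Consider Keanu. Suppose Keanu is a fool.
Then no assignment of the remaining roles makes every statement match its speaker's type — contradiction.
So Keanu is a sage.
Consider Carlos. Suppose Carlos is a fool.
Then no assignment of the remaining roles makes every statement match its speaker's type — contradiction.
So Carlos is a sage.
With that fixed, Sara's statement is true, so Sara is a sage.
With that fixed, Sven's statement is false, so Sven is a fool.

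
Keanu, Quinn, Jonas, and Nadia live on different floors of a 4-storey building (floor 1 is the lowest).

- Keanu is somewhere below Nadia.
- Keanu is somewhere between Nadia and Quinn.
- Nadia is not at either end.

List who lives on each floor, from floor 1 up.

From clue 1: Keanu is in {1,2,3}.
From clues 1–2: Keanu is in {2,3}.
From clues 1–3: Quinn → floor 1, Keanu → floor 2, Nadia → floor 3, Jonas → floor 4.

Quinn, Keanu, Nadia, Jonas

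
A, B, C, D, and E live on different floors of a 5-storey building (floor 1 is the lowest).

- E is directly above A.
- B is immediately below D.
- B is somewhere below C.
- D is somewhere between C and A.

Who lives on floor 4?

With clues 1–2, C is ruled out for floor 4.
With clues 1–3, B is ruled out for floor 4.
With clues 1–4, A and E are ruled out for floor 4.
So floor 4 is D.

D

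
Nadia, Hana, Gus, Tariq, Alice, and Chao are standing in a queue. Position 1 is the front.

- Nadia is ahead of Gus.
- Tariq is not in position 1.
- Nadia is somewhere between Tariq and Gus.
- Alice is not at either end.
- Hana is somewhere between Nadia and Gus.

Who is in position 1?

With clue 1, Gus is ruled out for position 1.
With clues 1–2, Tariq is ruled out for position 1.
With clues 1–3, Nadia is ruled out for position 1.
With clues 1–4, Alice is ruled out for position 1.
With clues 1–5, Hana is ruled out for position 1.
So position 1 is Chao.

Chao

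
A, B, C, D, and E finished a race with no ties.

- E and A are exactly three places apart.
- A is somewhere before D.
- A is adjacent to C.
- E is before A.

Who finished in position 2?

With clues 1–2, E is ruled out for place 2.
With clues 1–3, D is ruled out for place 2.
With clues 1–4, A and C are ruled out for place 2.
So place 2 is B.

B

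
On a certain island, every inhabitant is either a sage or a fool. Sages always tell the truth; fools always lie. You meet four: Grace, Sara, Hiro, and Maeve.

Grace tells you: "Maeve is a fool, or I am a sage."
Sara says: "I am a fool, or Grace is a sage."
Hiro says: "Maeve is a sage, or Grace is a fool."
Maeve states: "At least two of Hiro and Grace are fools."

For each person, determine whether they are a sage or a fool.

Consider Grace. Suppose Grace is a fool.
Then whichever role Sara has, Sara's statement has the wrong truth value — contradiction.
So Grace is a sage.
With that fixed, Sara's statement is true, so Sara is a sage.
With that fixed, Maeve's statement is false, so Maeve is a fool.
With that fixed, Hiro's statement is false, so Hiro is a fool.

Grace: sage, Sara: sage, Hiro: fool, Maeve: fool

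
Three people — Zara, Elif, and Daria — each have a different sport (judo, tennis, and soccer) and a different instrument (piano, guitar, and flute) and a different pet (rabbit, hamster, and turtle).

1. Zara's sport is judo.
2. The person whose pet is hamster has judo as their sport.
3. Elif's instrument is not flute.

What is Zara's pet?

With clues 1–2, rabbit and turtle are impossible for Zara's pet.
That leaves hamster.

hamster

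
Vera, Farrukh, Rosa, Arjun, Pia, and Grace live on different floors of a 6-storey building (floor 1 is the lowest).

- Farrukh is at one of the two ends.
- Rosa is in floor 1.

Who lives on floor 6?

With clues 1–2, Arjun, Grace, Pia, Rosa, and Vera are ruled out for floor 6.
So floor 6 is Farrukh.

Farrukh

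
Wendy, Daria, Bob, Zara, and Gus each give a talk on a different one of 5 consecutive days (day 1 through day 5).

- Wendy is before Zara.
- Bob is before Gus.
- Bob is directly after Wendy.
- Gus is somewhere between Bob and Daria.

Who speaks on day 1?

Wendy

With clue 1, Zara is ruled out for day 1.
With clues 1–2, Gus is ruled out for day 1.
With clues 1–3, Bob is ruled out for day 1.
With clues 1–4, Daria is ruled out for day 1.
So day 1 is Wendy.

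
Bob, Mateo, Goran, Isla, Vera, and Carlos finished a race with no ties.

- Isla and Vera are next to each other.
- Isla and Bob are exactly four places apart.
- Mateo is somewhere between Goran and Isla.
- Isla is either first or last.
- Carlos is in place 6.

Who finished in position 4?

With clues 1–2, Bob and Isla are ruled out for place 4.
With clues 1–4, Vera is ruled out for place 4.
With clues 1–5, Carlos and Mateo are ruled out for place 4.
So place 4 is Goran.

Goran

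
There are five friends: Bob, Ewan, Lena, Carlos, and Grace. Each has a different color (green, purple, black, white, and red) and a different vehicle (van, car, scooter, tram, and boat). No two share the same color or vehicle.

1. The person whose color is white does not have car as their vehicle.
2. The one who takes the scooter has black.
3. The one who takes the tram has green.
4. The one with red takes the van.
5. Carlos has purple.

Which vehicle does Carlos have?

With clues 1–5, boat, scooter, tram, and van are impossible for Carlos's vehicle.
That leaves car.

car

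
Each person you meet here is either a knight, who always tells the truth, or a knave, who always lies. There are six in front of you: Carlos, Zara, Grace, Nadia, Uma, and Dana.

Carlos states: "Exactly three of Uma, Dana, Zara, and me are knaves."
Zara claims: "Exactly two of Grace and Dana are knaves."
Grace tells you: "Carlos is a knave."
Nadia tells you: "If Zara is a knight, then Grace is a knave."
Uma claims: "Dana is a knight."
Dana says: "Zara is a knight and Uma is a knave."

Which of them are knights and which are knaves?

Carlos: knave, Zara: knave, Grace: knight, Nadia: knight, Uma: knave, Dana: knave

Consider Carlos. Suppose Carlos is a knight.
Then no assignment of the remaining roles makes every statement match its speaker's type — contradiction.
So Carlos is a knave.
With that fixed, Grace's statement is true, so Grace is a knight.
With that fixed, Zara's statement is false, so Zara is a knave.
With that fixed, Nadia's statement is true, so Nadia is a knight.
With that fixed, Dana's statement is false, so Dana is a knave.
With that fixed, Uma's statement is false, so Uma is a knave.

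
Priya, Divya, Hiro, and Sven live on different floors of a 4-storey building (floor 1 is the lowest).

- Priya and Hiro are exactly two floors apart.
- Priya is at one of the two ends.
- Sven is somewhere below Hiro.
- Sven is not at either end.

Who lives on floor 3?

With clues 1–2, Priya is ruled out for floor 3.
With clues 1–3, Sven is ruled out for floor 3.
With clues 1–4, Divya is ruled out for floor 3.
So floor 3 is Hiro.

Hiro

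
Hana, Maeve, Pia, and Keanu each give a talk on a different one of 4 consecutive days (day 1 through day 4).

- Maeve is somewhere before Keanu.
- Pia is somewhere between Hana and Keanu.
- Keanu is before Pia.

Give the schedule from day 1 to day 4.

Maeve, Keanu, Pia, Hana

From clue 1: Maeve is in {1,2,3}.
From clues 1–2: Pia is in {2,3}.
From clues 1–3: Maeve → day 1, Keanu → day 2, Pia → day 3, Hana → day 4.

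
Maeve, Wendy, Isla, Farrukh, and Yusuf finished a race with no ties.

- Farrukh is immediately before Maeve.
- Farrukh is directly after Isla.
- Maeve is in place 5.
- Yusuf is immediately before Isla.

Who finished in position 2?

With clues 1–2, Maeve is ruled out for place 2.
With clues 1–3, Farrukh and Isla are ruled out for place 2.
With clues 1–4, Wendy is ruled out for place 2.
So place 2 is Yusuf.

Yusuf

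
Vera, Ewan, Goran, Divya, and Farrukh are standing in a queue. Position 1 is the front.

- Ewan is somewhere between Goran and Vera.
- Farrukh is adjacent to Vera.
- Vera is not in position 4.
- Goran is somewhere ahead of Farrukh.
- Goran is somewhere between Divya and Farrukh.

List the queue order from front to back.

From clue 1: Ewan is in {2,3,4}.
From clues 1–4: Farrukh → position 4.
From clues 1–5: Divya → position 1, Goran → position 2, Ewan → position 3, Vera → position 5.

Divya, Goran, Ewan, Farrukh, Vera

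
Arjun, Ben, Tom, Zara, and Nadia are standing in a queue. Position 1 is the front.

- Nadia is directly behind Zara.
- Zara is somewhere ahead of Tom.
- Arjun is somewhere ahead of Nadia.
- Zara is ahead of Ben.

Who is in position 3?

With clues 1–3, Arjun, Ben, and Tom are ruled out for position 3.
With clues 1–4, Zara is ruled out for position 3.
So position 3 is Nadia.

Nadia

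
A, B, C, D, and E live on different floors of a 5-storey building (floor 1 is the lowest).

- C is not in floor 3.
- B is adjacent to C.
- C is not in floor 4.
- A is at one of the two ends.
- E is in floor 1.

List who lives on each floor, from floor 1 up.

E, C, B, D, A

From clue 1: C is in {1,2,4,5}.
From clues 1–3: C is in {1,2,5}.
From clues 1–4: A is in {1,5}.
From clues 1–5: E → floor 1, C → floor 2, B → floor 3, D → floor 4, A → floor 5.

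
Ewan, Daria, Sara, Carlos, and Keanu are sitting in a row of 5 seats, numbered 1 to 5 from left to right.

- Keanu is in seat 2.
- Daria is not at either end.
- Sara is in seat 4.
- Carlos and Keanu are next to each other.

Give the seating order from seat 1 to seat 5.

Carlos, Keanu, Daria, Sara, Ewan

From clue 1: Keanu → seat 2.
From clues 1–2: Daria is in {3,4}.
From clues 1–3: Daria → seat 3, Sara → seat 4.
From clues 1–4: Carlos → seat 1, Ewan → seat 5.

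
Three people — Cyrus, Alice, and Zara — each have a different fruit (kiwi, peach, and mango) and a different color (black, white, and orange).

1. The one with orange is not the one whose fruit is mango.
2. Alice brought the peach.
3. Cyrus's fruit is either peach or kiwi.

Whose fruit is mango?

With clues 1–2, Alice is impossible for the one with fruit mango.
With clues 1–3, Cyrus is impossible for the one with fruit mango.
That leaves Zara.

Zara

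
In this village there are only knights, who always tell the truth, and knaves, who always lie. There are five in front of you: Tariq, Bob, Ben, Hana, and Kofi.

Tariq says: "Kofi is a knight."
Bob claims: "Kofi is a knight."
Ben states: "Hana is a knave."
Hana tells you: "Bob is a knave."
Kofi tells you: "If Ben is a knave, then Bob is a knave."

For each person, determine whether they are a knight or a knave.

Consider Tariq. Suppose Tariq is a knave.
Then no assignment of the remaining roles makes every statement match its speaker's type — contradiction.
So Tariq is a knight.
Consider Bob. Suppose Bob is a knave.
Then no assignment of the remaining roles makes every statement match its speaker's type — contradiction.
So Bob is a knight.
With that fixed, Hana's statement is false, so Hana is a knave.
With that fixed, Ben's statement is true, so Ben is a knight.
With that fixed, Kofi's statement is true, so Kofi is a knight.

Tariq: knight, Bob: knight, Ben: knight, Hana: knave, Kofi: knight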